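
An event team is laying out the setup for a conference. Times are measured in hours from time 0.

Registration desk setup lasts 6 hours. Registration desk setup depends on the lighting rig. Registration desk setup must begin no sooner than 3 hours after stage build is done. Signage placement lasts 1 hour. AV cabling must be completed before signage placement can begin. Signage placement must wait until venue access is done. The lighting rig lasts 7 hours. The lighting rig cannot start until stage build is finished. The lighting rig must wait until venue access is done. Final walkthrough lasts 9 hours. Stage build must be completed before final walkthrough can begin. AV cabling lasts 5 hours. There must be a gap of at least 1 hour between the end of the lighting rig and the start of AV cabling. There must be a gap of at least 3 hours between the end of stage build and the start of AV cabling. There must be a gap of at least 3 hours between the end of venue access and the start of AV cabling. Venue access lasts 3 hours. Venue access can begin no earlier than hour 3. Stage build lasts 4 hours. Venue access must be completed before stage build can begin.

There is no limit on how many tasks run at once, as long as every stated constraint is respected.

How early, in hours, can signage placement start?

Venue access cannot begin until its own release at hour 3. It runs from hour 3 to 3 + 3 = hour 6.
After venue access (finishes hour 6), stage build can start at hour 6 and finishes at hour 10.
The lighting rig cannot start until stage build (finishes hour 10); venue access (finishes hour 6). The controlling bound is hour 10, so the lighting rig finishes at 10 + 7 = hour 17.
For AV cabling: the lighting rig (finishes hour 17, plus 1-hour gap → hour 18); stage build (finishes hour 10, plus 3-hour gap → hour 13); venue access (finishes hour 6, plus 3-hour gap → hour 9). Taking the maximum gives a start of hour 18, and it finishes at 18 + 5 = hour 23.
Signage placement waits on AV cabling (finishes hour 23); venue access (finishes hour 6). The latest of these is hour 23, which is the earliest signage placement can start.

23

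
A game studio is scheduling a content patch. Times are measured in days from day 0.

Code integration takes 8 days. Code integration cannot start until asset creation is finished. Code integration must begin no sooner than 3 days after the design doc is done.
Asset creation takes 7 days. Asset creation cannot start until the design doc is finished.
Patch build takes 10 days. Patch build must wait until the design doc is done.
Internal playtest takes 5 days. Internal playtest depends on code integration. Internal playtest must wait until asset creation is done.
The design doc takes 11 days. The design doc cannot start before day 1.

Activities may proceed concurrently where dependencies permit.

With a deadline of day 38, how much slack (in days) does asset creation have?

The design doc waits on its own release at day 1, so it starts at day 1 and finishes at 1 + 11 = day 12.
Asset creation cannot begin until the design doc (finishes day 12). It runs from day 12 to 12 + 7 = day 19.

Working backward from the deadline:
Internal playtest has no dependents, so it just needs to finish by day 38. Starting by 38 − 5 = day 33 achieves that.
Code integration feeds into internal playtest (must start by day 33); so code integration must finish by day 33 and therefore start by day 25.
For asset creation: code integration (must start by day 25); internal playtest (must start by day 33). The most restrictive is day 25; with a 7-day duration, asset creation must start by day 18.
So asset creation can start as early as day 12 and as late as day 18, giving 18 − 12 = 6 days of slack.

6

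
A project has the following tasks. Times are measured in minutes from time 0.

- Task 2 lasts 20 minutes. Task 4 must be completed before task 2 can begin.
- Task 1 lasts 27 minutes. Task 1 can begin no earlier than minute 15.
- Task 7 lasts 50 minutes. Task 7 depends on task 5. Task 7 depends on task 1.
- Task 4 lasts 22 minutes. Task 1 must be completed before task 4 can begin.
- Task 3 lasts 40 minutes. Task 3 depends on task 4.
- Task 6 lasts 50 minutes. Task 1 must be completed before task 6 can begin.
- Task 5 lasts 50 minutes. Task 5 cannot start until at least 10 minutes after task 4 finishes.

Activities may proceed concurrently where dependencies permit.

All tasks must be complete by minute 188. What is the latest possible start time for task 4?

56

To finish by minute 188, task 2 (duration 20) must start no later than minute 168.
Nothing follows task 3; the deadline of minute 188 is its only limit. It must start by 188 − 40 = minute 148.
Task 7 has no dependents, so it just needs to finish by minute 188. Starting by 188 − 50 = minute 138 achieves that.
Task 5 must finish before task 7 (must start by minute 138). With a 50-minute duration, task 5 must start by 138 − 50 = minute 88.
Task 4 feeds task 2 (must start by minute 168); task 3 (must start by minute 148); task 5 (must start by minute 88, minus 10-minute gap → minute 78). Taking the minimum, task 4 must finish by minute 78 and start by 78 − 22 = minute 56.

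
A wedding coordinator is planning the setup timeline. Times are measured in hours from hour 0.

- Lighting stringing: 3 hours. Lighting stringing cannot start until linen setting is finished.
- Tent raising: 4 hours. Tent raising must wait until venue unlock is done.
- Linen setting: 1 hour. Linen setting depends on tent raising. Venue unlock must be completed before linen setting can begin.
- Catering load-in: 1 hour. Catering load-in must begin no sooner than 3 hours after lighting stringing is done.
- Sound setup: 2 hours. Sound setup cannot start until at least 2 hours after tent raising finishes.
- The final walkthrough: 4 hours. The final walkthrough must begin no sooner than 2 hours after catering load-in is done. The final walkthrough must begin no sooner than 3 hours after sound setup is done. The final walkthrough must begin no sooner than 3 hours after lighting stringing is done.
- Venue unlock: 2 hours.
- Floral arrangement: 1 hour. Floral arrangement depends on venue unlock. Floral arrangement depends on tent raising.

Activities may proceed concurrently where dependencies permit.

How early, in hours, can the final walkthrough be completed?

Venue unlock can start immediately at hour 0; it finishes at hour 2.
Tent raising cannot begin until venue unlock (finishes hour 2). It runs from hour 2 to 2 + 4 = hour 6.
Sound setup waits on tent raising (finishes hour 6, plus 2-hour gap → hour 8), so it starts at hour 8 and finishes at 8 + 2 = hour 10.
Linen setting cannot start until tent raising (finishes hour 6); venue unlock (finishes hour 2). The controlling bound is hour 6, so linen setting finishes at 6 + 1 = hour 7.
After linen setting (finishes hour 7), lighting stringing can start at hour 7 and finishes at hour 10.
After lighting stringing (finishes hour 10, plus 3-hour gap → hour 13), catering load-in can start at hour 13 and finishes at hour 14.
The final walkthrough needs all of catering load-in (finishes hour 14, plus 2-hour gap → hour 16); sound setup (finishes hour 10, plus 3-hour gap → hour 13); lighting stringing (finishes hour 10, plus 3-hour gap → hour 13). That puts its earliest start at hour 16; it finishes at 16 + 4 = hour 20.

20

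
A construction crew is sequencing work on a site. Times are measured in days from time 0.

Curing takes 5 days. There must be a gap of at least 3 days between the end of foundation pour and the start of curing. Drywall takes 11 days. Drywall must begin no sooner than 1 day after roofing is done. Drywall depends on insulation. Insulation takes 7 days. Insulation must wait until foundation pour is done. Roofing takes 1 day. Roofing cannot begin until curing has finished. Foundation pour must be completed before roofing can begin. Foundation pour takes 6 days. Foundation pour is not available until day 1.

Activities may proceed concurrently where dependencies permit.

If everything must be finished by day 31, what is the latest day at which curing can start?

13

Nothing follows drywall; the deadline of day 31 is its only limit. It must start by 31 − 11 = day 20.
Roofing must finish before drywall (must start by day 20, minus 1-day gap → day 19). With a 1-day duration, roofing must start by 19 − 1 = day 18.
Curing feeds into roofing (must start by day 18); so curing must finish by day 18 and therefore start by day 13.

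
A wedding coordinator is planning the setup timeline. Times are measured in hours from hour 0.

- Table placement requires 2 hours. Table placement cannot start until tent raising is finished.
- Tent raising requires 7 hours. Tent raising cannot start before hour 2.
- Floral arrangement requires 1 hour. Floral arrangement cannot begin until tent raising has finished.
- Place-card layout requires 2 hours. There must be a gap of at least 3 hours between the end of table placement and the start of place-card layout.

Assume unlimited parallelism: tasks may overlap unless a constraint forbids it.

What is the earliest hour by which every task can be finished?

16

Tent raising waits on its own release at hour 2, so it starts at hour 2 and finishes at 2 + 7 = hour 9.
Floral arrangement cannot begin until tent raising (finishes hour 9). It runs from hour 9 to 9 + 1 = hour 10.
Table placement waits on tent raising (finishes hour 9), so it starts at hour 9 and finishes at 9 + 2 = hour 11.
Place-card layout waits on table placement (finishes hour 11, plus 3-hour gap → hour 14), so it starts at hour 14 and finishes at 14 + 2 = hour 16.
All tasks are finished once the last one completes. Finish times: Tent raising at 9, Table placement at 11, Floral arrangement at 10, Place-card layout at 16. The latest is hour 16.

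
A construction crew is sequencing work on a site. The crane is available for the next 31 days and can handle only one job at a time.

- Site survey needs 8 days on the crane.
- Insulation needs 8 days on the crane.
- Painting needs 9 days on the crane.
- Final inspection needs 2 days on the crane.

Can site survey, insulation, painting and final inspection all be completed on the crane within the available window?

Running back to back, the jobs need 8 + 8 + 9 + 2 = 27 days on the crane.
Since 27 ≤ 31, they fit within the window.

Yes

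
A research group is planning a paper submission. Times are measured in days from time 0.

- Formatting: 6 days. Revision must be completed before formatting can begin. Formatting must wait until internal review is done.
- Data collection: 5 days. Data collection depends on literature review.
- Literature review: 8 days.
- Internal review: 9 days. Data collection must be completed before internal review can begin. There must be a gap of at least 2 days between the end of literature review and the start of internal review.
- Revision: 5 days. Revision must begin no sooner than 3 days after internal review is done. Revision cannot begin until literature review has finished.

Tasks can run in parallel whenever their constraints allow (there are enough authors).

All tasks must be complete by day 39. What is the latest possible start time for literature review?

To finish by day 39, formatting (duration 6) must start no later than day 33.
Revision must finish before formatting (must start by day 33). With a 5-day duration, revision must start by 33 − 5 = day 28.
For internal review: revision (must start by day 28, minus 3-day gap → day 25); formatting (must start by day 33). The most restrictive is day 25; with a 9-day duration, internal review must start by day 16.
Data collection has to be done before internal review (must start by day 16). That means finishing by day 16, i.e. starting by 16 − 5 = day 11.
Literature review feeds data collection (must start by day 11); internal review (must start by day 16, minus 2-day gap → day 14); revision (must start by day 28). Taking the minimum, literature review must finish by day 11 and start by 11 − 8 = day 3.

3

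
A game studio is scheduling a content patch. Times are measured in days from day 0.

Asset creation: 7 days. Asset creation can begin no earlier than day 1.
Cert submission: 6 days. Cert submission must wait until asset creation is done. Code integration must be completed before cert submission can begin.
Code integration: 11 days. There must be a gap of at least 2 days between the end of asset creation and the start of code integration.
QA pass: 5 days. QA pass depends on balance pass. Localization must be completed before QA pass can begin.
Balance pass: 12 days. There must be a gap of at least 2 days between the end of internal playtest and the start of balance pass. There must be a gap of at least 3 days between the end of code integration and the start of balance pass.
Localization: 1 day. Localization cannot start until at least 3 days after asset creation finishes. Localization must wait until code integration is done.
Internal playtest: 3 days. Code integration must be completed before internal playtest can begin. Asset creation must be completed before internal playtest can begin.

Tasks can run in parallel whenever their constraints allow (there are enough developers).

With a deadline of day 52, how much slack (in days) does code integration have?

9

Asset creation cannot begin until its own release at day 1. It runs from day 1 to 1 + 7 = day 8.
Code integration cannot begin until asset creation (finishes day 8, plus 2-day gap → day 10). It runs from day 10 to 10 + 11 = day 21.

Working backward from the deadline:
Nothing follows QA pass; the deadline of day 52 is its only limit. It must start by 52 − 5 = day 47.
Since QA pass (must start by day 47) depends on it, balance pass must finish by day 47. Backing off its 12-day duration gives a latest start of day 35.
Internal playtest has to be done before balance pass (must start by day 35, minus 2-day gap → day 33). That means finishing by day 33, i.e. starting by 33 − 3 = day 30.
Localization must finish before QA pass (must start by day 47). With a 1-day duration, localization must start by 47 − 1 = day 46.
Cert submission has no dependents, so it just needs to finish by day 52. Starting by 52 − 6 = day 46 achieves that.
Code integration has several dependents: internal playtest (must start by day 30); balance pass (must start by day 35, minus 3-day gap → day 32); localization (must start by day 46); cert submission (must start by day 46). The earliest of those limits is day 30, so code integration must start by 30 − 11 = day 19.
So code integration can start as early as day 10 and as late as day 19, giving 19 − 10 = 9 days of slack.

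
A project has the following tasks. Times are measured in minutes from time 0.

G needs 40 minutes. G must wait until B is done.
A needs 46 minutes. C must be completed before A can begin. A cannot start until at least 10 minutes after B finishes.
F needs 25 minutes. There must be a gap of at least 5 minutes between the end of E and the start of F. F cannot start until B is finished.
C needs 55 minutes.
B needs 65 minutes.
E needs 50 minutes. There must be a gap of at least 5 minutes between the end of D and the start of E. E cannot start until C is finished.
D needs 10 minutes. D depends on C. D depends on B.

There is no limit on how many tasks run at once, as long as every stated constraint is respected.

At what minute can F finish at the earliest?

160

C can start immediately at minute 0; it finishes at minute 55.
Nothing blocks B, so it runs from minute 0 to minute 65.
For D: C (finishes minute 55); B (finishes minute 65). Taking the maximum gives a start of minute 65, and it finishes at 65 + 10 = minute 75.
E cannot start until D (finishes minute 75, plus 5-minute gap → minute 80); C (finishes minute 55). The controlling bound is minute 80, so E finishes at 80 + 50 = minute 130.
F needs all of E (finishes minute 130, plus 5-minute gap → minute 135); B (finishes minute 65). That puts its earliest start at minute 135; it finishes at 135 + 25 = minute 160.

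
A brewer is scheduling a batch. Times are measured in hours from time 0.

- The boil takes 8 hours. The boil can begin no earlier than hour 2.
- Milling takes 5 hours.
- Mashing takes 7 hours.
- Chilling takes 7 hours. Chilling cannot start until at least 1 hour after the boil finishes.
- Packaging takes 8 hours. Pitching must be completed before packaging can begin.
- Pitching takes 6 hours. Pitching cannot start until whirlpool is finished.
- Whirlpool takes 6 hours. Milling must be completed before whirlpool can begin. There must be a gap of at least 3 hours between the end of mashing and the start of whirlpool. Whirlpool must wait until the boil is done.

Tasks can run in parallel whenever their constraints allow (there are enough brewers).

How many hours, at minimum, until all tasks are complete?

30

After its own release at hour 2, the boil can start at hour 2 and finishes at hour 10.
Chilling cannot begin until the boil (finishes hour 10, plus 1-hour gap → hour 11). It runs from hour 11 to 11 + 7 = hour 18.
Mashing has no prerequisites, so it starts at hour 0 and finishes at hour 7.
Milling can start immediately at hour 0; it finishes at hour 5.
Whirlpool cannot start until milling (finishes hour 5); mashing (finishes hour 7, plus 3-hour gap → hour 10); the boil (finishes hour 10). The controlling bound is hour 10, so whirlpool finishes at 10 + 6 = hour 16.
After whirlpool (finishes hour 16), pitching can start at hour 16 and finishes at hour 22.
After pitching (finishes hour 22), packaging can start at hour 22 and finishes at hour 30.
All tasks are finished once the last one completes. Finish times: Milling at 5, Mashing at 7, The boil at 10, Whirlpool at 16, Chilling at 18, Pitching at 22, Packaging at 30. The latest is hour 30.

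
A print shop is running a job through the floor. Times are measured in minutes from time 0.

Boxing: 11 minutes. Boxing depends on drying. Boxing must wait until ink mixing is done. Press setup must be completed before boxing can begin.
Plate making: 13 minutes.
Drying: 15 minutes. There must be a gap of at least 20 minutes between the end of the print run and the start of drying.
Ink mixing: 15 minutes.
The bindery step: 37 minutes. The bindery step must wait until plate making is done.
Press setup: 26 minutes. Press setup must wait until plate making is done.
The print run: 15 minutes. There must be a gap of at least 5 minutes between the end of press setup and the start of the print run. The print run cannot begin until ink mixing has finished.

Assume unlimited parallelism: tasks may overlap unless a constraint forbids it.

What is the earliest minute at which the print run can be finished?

Nothing blocks ink mixing, so it runs from minute 0 to minute 15.
Plate making can start immediately at minute 0; it finishes at minute 13.
After plate making (finishes minute 13), press setup can start at minute 13 and finishes at minute 39.
The print run cannot start until press setup (finishes minute 39, plus 5-minute gap → minute 44); ink mixing (finishes minute 15). The controlling bound is minute 44, so the print run finishes at 44 + 15 = minute 59.

59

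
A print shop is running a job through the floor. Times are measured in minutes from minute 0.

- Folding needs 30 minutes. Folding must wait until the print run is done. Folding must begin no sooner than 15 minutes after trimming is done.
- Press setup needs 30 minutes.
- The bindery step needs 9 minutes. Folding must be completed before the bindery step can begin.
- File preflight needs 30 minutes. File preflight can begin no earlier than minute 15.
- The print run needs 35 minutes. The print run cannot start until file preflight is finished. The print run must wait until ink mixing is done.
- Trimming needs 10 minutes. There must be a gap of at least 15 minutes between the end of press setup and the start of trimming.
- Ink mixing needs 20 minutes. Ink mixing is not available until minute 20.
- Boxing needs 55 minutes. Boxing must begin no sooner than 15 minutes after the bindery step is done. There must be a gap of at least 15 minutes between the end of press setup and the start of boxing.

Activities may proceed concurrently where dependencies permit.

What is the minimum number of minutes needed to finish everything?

189

Nothing blocks press setup, so it runs from minute 0 to minute 30.
Trimming waits on press setup (finishes minute 30, plus 15-minute gap → minute 45), so it starts at minute 45 and finishes at 45 + 10 = minute 55.
After its own release at minute 20, ink mixing can start at minute 20 and finishes at minute 40.
After its own release at minute 15, file preflight can start at minute 15 and finishes at minute 45.
The print run has to wait for file preflight (finishes minute 45); ink mixing (finishes minute 40). The latest of these is minute 45, so the print run runs minute 45 to 45 + 35 = minute 80.
Folding cannot start until the print run (finishes minute 80); trimming (finishes minute 55, plus 15-minute gap → minute 70). The controlling bound is minute 80, so folding finishes at 80 + 30 = minute 110.
The bindery step waits on folding (finishes minute 110), so it starts at minute 110 and finishes at 110 + 9 = minute 119.
For boxing: the bindery step (finishes minute 119, plus 15-minute gap → minute 134); press setup (finishes minute 30, plus 15-minute gap → minute 45). Taking the maximum gives a start of minute 134, and it finishes at 134 + 55 = minute 189.
All tasks are finished once the last one completes. Finish times: File preflight at 45, Ink mixing at 40, Press setup at 30, The print run at 80, Trimming at 55, Folding at 110, The bindery step at 119, Boxing at 189. The latest is minute 189.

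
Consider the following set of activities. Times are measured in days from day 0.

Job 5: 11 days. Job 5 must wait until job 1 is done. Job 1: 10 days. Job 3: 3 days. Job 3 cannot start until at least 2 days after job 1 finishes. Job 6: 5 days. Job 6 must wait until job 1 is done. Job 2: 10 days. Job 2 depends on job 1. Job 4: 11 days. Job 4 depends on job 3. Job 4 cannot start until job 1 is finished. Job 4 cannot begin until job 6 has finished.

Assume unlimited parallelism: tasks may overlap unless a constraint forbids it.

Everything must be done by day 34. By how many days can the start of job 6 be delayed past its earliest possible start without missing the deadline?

8

Job 1 can start immediately at day 0; it finishes at day 10.
Job 6 cannot begin until job 1 (finishes day 10). It runs from day 10 to 10 + 5 = day 15.

Working backward from the deadline:
Nothing follows job 4; the deadline of day 34 is its only limit. It must start by 34 − 11 = day 23.
Job 6 has to be done before job 4 (must start by day 23). That means finishing by day 23, i.e. starting by 23 − 5 = day 18.
So job 6 can start as early as day 10 and as late as day 18, giving 18 − 10 = 8 days of slack.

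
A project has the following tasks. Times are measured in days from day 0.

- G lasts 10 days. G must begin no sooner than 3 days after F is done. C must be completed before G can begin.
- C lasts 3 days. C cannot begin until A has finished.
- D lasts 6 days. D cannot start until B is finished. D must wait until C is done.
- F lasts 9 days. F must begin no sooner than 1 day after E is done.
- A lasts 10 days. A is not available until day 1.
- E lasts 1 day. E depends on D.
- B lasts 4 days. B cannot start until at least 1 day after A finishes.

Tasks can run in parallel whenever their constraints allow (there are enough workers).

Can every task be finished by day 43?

No

A waits on its own release at day 1, so it starts at day 1 and finishes at 1 + 10 = day 11.
After A (finishes day 11), C can start at day 11 and finishes at day 14.
After A (finishes day 11, plus 1-day gap → day 12), B can start at day 12 and finishes at day 16.
D cannot start until B (finishes day 16); C (finishes day 14). The controlling bound is day 16, so D finishes at 16 + 6 = day 22.
E cannot begin until D (finishes day 22). It runs from day 22 to 22 + 1 = day 23.
F cannot begin until E (finishes day 23, plus 1-day gap → day 24). It runs from day 24 to 24 + 9 = day 33.
G has to wait for F (finishes day 33, plus 3-day gap → day 36); C (finishes day 14). The latest of these is day 36, so G runs day 36 to 36 + 10 = day 46.
The earliest everything can be done is day 46, which is after the deadline of 43, so it is not possible.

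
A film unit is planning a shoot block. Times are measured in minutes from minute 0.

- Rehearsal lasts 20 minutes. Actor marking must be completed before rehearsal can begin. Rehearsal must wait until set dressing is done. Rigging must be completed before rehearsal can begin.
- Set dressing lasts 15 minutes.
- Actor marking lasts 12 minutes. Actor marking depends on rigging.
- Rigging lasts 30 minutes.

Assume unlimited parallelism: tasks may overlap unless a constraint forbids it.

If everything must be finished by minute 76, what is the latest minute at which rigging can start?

14

Nothing follows rehearsal; the deadline of minute 76 is its only limit. It must start by 76 − 20 = minute 56.
Actor marking feeds into rehearsal (must start by minute 56); so actor marking must finish by minute 56 and therefore start by minute 44.
Rigging must finish in time for actor marking (must start by minute 44); rehearsal (must start by minute 56). The tightest is minute 44, so rigging must start by 44 − 30 = minute 14.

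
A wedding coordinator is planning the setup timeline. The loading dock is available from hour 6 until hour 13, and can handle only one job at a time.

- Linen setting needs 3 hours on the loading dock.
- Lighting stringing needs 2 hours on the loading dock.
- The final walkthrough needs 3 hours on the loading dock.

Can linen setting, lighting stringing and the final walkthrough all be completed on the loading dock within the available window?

No

The loading dock window is 13 − 6 = 7 hours.
Running back to back, the jobs need 3 + 2 + 3 = 8 hours on the loading dock.
Since 8 > 7, they cannot all fit.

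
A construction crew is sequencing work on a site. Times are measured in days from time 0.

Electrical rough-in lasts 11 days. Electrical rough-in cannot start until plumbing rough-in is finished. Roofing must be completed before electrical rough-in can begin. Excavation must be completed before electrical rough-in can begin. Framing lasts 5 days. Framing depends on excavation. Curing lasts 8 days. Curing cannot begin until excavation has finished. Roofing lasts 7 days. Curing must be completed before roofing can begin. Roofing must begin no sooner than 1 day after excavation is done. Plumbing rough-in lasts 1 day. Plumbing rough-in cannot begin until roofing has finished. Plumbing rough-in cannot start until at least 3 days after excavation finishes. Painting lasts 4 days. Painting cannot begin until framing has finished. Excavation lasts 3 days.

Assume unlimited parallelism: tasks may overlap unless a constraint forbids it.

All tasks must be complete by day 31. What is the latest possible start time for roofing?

Nothing follows electrical rough-in; the deadline of day 31 is its only limit. It must start by 31 − 11 = day 20.
Plumbing rough-in must finish before electrical rough-in (must start by day 20). With a 1-day duration, plumbing rough-in must start by 20 − 1 = day 19.
Roofing has several dependents: plumbing rough-in (must start by day 19); electrical rough-in (must start by day 20). The earliest of those limits is day 19, so roofing must start by 19 − 7 = day 12.

12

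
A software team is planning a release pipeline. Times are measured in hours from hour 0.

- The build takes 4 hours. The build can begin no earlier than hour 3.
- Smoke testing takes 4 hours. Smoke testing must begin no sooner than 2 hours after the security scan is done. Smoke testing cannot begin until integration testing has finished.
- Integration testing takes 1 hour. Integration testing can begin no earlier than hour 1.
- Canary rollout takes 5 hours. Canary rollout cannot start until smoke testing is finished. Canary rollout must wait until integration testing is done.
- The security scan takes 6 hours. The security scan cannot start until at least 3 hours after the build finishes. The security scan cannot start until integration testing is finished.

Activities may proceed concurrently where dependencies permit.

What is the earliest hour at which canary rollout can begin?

22

After its own release at hour 1, integration testing can start at hour 1 and finishes at hour 2.
The build cannot begin until its own release at hour 3. It runs from hour 3 to 3 + 4 = hour 7.
For the security scan: the build (finishes hour 7, plus 3-hour gap → hour 10); integration testing (finishes hour 2). Taking the maximum gives a start of hour 10, and it finishes at 10 + 6 = hour 16.
Smoke testing needs all of the security scan (finishes hour 16, plus 2-hour gap → hour 18); integration testing (finishes hour 2). That puts its earliest start at hour 18; it finishes at 18 + 4 = hour 22.
Canary rollout waits on smoke testing (finishes hour 22); integration testing (finishes hour 2). The latest of these is hour 22, which is the earliest canary rollout can start.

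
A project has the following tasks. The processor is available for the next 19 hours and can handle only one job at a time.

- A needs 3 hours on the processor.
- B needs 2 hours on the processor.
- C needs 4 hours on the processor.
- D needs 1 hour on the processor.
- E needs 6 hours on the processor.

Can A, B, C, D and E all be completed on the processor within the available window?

Yes

Running back to back, the jobs need 3 + 2 + 4 + 1 + 6 = 16 hours on the processor.
Since 16 ≤ 19, they fit within the window.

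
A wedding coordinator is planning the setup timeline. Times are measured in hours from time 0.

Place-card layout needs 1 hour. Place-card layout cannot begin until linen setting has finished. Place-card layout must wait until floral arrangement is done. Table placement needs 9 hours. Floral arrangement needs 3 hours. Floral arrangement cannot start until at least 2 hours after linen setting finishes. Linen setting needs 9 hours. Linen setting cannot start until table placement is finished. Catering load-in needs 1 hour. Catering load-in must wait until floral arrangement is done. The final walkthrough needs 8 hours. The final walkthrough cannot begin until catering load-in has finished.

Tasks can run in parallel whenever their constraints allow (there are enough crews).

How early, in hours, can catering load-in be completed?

Table placement has no prerequisites, so it starts at hour 0 and finishes at hour 9.
Linen setting cannot begin until table placement (finishes hour 9). It runs from hour 9 to 9 + 9 = hour 18.
Floral arrangement waits on linen setting (finishes hour 18, plus 2-hour gap → hour 20), so it starts at hour 20 and finishes at 20 + 3 = hour 23.
After floral arrangement (finishes hour 23), catering load-in can start at hour 23 and finishes at hour 24.

24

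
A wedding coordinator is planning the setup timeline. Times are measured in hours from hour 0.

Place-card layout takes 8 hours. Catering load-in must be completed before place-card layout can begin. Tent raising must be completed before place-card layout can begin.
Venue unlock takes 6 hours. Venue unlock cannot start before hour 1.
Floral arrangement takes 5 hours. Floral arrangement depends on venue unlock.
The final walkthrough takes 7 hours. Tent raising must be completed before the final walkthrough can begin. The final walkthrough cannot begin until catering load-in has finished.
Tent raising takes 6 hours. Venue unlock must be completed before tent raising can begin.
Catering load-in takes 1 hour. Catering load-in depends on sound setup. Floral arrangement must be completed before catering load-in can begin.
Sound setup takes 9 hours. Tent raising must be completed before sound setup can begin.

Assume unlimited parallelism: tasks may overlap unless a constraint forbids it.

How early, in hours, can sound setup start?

Venue unlock cannot begin until its own release at hour 1. It runs from hour 1 to 1 + 6 = hour 7.
Tent raising cannot begin until venue unlock (finishes hour 7). It runs from hour 7 to 7 + 6 = hour 13.
Sound setup waits on tent raising (finishes hour 13), so the earliest it can start is hour 13.

13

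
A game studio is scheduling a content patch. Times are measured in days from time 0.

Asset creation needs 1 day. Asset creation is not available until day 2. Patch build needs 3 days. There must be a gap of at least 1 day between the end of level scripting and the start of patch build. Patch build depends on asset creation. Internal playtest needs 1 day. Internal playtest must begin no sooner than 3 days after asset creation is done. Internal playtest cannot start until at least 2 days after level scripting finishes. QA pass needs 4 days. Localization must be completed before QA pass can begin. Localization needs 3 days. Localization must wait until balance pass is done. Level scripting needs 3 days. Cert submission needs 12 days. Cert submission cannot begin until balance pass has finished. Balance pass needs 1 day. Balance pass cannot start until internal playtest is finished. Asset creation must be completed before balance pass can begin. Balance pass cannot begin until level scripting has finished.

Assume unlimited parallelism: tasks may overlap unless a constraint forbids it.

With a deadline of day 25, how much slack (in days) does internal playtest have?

5

Level scripting has no prerequisites, so it starts at day 0 and finishes at day 3.
After its own release at day 2, asset creation can start at day 2 and finishes at day 3.
Internal playtest has to wait for asset creation (finishes day 3, plus 3-day gap → day 6); level scripting (finishes day 3, plus 2-day gap → day 5). The latest of these is day 6, so internal playtest runs day 6 to 6 + 1 = day 7.

Working backward from the deadline:
QA pass must finish by day 25; it takes 4 days, so it must start by 25 − 4 = day 21.
Localization feeds into QA pass (must start by day 21); so localization must finish by day 21 and therefore start by day 18.
To finish by day 25, cert submission (duration 12) must start no later than day 13.
Balance pass has several dependents: localization (must start by day 18); cert submission (must start by day 13). The earliest of those limits is day 13, so balance pass must start by 13 − 1 = day 12.
Internal playtest has to be done before balance pass (must start by day 12). That means finishing by day 12, i.e. starting by 12 − 1 = day 11.
So internal playtest can start as early as day 6 and as late as day 11, giving 11 − 6 = 5 days of slack.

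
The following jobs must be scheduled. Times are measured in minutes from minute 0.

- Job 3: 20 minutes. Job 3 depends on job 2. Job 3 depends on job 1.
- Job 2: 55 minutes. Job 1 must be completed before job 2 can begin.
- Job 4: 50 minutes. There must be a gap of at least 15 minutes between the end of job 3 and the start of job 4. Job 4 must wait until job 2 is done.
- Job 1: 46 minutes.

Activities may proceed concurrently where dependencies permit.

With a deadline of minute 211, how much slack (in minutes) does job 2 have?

Nothing blocks job 1, so it runs from minute 0 to minute 46.
Job 2 cannot begin until job 1 (finishes minute 46). It runs from minute 46 to 46 + 55 = minute 101.

Working backward from the deadline:
Job 4 must finish by minute 211; it takes 50 minutes, so it must start by 211 − 50 = minute 161.
Since job 4 (must start by minute 161, minus 15-minute gap → minute 146) depends on it, job 3 must finish by minute 146. Backing off its 20-minute duration gives a latest start of minute 126.
Job 2 must finish in time for job 3 (must start by minute 126); job 4 (must start by minute 161). The tightest is minute 126, so job 2 must start by 126 − 55 = minute 71.
So job 2 can start as early as minute 46 and as late as minute 71, giving 71 − 46 = 25 minutes of slack.

25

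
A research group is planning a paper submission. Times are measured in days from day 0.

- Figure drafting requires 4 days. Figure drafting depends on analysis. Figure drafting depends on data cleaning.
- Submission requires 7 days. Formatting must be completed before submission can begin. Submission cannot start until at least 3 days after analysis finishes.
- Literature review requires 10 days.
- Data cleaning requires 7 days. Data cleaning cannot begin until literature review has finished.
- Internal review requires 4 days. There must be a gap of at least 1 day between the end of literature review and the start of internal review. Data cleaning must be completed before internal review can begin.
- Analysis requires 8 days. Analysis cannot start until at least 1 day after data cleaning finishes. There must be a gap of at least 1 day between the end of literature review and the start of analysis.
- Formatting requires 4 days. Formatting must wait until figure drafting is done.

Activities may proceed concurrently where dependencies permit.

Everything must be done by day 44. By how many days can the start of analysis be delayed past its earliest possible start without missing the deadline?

3

Literature review has no prerequisites, so it starts at day 0 and finishes at day 10.
After literature review (finishes day 10), data cleaning can start at day 10 and finishes at day 17.
Analysis cannot start until data cleaning (finishes day 17, plus 1-day gap → day 18); literature review (finishes day 10, plus 1-day gap → day 11). The controlling bound is day 18, so analysis finishes at 18 + 8 = day 26.

Working backward from the deadline:
Submission must finish by day 44; it takes 7 days, so it must start by 44 − 7 = day 37.
Formatting has to be done before submission (must start by day 37). That means finishing by day 37, i.e. starting by 37 − 4 = day 33.
Figure drafting feeds into formatting (must start by day 33); so figure drafting must finish by day 33 and therefore start by day 29.
For analysis: figure drafting (must start by day 29); submission (must start by day 37, minus 3-day gap → day 34). The most restrictive is day 29; with an 8-day duration, analysis must start by day 21.
So analysis can start as early as day 18 and as late as day 21, giving 21 − 18 = 3 days of slack.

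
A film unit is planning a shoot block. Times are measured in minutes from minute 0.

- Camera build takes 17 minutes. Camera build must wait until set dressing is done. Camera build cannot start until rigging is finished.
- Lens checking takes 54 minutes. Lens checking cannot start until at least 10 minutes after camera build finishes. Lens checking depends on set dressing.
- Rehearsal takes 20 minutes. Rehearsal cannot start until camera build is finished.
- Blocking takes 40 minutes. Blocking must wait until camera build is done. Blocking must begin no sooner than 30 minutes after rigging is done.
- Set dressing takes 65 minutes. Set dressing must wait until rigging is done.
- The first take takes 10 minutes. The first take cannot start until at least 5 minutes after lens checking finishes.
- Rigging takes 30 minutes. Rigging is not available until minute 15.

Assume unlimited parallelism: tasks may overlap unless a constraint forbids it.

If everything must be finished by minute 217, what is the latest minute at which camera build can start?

The first take must finish by minute 217; it takes 10 minutes, so it must start by 217 − 10 = minute 207.
Lens checking must finish before the first take (must start by minute 207, minus 5-minute gap → minute 202). With a 54-minute duration, lens checking must start by 202 − 54 = minute 148.
Blocking must finish by minute 217; it takes 40 minutes, so it must start by 217 − 40 = minute 177.
Rehearsal must finish by minute 217; it takes 20 minutes, so it must start by 217 − 20 = minute 197.
Camera build has several dependents: lens checking (must start by minute 148, minus 10-minute gap → minute 138); blocking (must start by minute 177); rehearsal (must start by minute 197). The earliest of those limits is minute 138, so camera build must start by 138 − 17 = minute 121.

121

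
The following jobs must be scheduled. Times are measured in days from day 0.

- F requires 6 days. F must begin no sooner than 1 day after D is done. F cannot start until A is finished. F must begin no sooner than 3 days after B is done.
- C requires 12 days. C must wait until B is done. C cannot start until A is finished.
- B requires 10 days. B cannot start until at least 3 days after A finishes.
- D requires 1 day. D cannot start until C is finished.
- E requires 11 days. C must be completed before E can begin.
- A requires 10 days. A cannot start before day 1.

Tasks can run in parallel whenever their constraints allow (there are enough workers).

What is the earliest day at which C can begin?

24

After its own release at day 1, A can start at day 1 and finishes at day 11.
B waits on A (finishes day 11, plus 3-day gap → day 14), so it starts at day 14 and finishes at 14 + 10 = day 24.
C waits on B (finishes day 24); A (finishes day 11). The latest of these is day 24, which is the earliest C can start.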